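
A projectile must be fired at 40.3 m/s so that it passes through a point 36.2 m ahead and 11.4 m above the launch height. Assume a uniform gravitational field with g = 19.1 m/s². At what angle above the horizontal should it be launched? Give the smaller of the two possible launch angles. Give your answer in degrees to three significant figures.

Trajectory: y = x tanθ − g x² (1 + tan²θ)/(2v₀²). With x = 36.2, y = 11.4, v₀ = 40.3, g = 19.1:
7.706 tan²θ − 36.2 tanθ + (19.11) = 0.
tanθ = [36.2 ± √(36.2² − 4 × 7.706 × (19.11))] / (2 × 7.706) = (36.2 ± 26.86) / 15.41, giving tanθ = 0.6059 or 4.092.
θ = 31.21° or 76.27°; the smaller is 31.21°.

31.2°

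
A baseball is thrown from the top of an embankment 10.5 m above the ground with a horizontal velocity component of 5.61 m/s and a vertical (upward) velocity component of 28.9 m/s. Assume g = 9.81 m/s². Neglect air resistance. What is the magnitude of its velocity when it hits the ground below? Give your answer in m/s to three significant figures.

32.8 m/s

With up positive and y = 0 at the ground: y(t) = 10.5 + (28.90) t − 4.905 t². Setting y = 0 and taking the positive root: t = [28.90 + √(28.90² + 2·9.81·10.5)] / 9.81 = (28.90 + 32.27) / 9.81 = 6.235 s.
Vertical velocity at impact: v_y = v_y0 − g t = 28.90 − 9.81 × 6.235 = −32.27 m/s.
Speed: |v| = √(vₓ² + v_y²) = √(5.610² + 32.27²) = 32.75 m/s.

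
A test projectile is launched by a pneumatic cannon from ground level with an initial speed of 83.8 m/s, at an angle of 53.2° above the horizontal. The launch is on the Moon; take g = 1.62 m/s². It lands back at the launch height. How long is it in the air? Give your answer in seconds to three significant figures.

82.8 s

Horizontal component vₓ = 83.80 cos 53.2° = 50.20 m/s; vertical v_y0 = 83.80 sin 53.2° = 67.10 m/s.
Landing at launch height ⇒ T = 2 v_y0 / g = 2 × 67.10 / 1.62 = 82.84 s.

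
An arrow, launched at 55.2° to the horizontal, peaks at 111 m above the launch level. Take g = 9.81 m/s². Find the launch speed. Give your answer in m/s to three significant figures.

At the peak v_y = 0, so v_y0 = √(2gH) = √(2 × 9.81 × 111) = 46.67 m/s.
v_y0 = v₀ sin θ ⇒ v₀ = 46.67 / sin 55.2° = 56.83 m/s.

56.8 m/s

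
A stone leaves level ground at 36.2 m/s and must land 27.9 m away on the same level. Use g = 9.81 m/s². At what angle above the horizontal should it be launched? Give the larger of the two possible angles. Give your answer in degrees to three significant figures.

From R = (v₀²/g) sin 2θ: sin 2θ = 9.81 × 27.9 / 1310.4 = 0.2089.
2θ = 12.06° or 180° − 12.06° = 167.9°, so θ = 6.028° or 83.97°.
The larger angle is 83.97°.

84.0°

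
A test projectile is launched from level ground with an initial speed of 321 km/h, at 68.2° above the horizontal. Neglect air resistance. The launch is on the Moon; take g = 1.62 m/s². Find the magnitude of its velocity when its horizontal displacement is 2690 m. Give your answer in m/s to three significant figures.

Convert: 321 km/h = 321/3.6 = 89.17 m/s.
vₓ = 89.17 cos 68.2° = 33.11 m/s; v_y0 = 89.17 sin 68.2° = 82.79 m/s.
x = vₓ t ⇒ t = 2690/33.11 = 81.24 s.
Vertical velocity there: v_y = v_y0 − g t = 82.79 − 1.62 × 81.24 = −48.81 m/s.
Speed: √(vₓ² + v_y²) = √(33.11² + 48.81²) = 58.98 m/s.

59.0 m/s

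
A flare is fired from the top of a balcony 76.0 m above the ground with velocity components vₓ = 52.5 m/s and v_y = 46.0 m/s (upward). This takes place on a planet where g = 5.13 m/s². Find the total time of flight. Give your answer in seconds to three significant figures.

19.5 s

Vertical motion (up positive, ground at y = 0): 2.565 t² − (46.00) t − 76.0 = 0, so t = (46.00 + √(46.00² + 2·5.13·76.0)) / 5.13 = (46.00 + 53.81) / 5.13 = 19.46 s.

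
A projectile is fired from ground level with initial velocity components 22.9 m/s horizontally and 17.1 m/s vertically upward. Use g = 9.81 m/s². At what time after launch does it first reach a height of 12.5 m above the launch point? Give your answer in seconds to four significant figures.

1.043 s

Set y = v_y0 t − ½ g t² = 12.5: 4.905 t² − 17.10 t + 12.5 = 0.
t = [17.10 ± √(17.10² − 2·9.81·12.5)] / 9.81 = (17.10 ± 6.867) / 9.81, so t = 1.043 s or t = 2.443 s.
The first (ascending) time is 1.043 s.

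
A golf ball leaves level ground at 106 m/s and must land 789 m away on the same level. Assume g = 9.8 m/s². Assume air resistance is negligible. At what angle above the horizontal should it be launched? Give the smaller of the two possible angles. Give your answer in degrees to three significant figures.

21.7°

R = v₀² sin 2θ / g gives sin 2θ = gR/v₀² = 9.80·789/106² = 0.6882.
2θ = 43.48° or 180° − 43.48° = 136.5°, so θ = 21.74° or 68.26°.
The smaller angle is 21.74°.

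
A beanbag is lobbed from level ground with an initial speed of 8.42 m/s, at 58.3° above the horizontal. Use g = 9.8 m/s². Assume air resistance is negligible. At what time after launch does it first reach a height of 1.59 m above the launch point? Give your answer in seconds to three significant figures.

vₓ = 8.420 cos 58.3° = 4.424 m/s; v_y0 = 8.420 sin 58.3° = 7.164 m/s.
Require v_y0 t − ½ g t² = 1.59, i.e. 4.900 t² − 7.164 t + 1.59 = 0.
Quadratic formula: t = (7.164 ± √20.156) / 9.80 = (7.164 ± 4.490) / 9.80 → t = 0.2729 s or 1.189 s.
The first (ascending) time is 0.2729 s.

0.273 s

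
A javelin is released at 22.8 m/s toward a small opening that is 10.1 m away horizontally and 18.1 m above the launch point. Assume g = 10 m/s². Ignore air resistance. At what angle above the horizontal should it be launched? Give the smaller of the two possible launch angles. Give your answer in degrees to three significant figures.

Trajectory: y = x tanθ − g x² (1 + tan²θ)/(2v₀²). With x = 10.1, y = 18.1, v₀ = 22.8, g = 10.0:
0.9812 tan²θ − 10.1 tanθ + (19.08) = 0.
tanθ = [10.1 ± √(10.1² − 4 × 0.9812 × (19.08))] / (2 × 0.9812) = (10.1 ± 5.208) / 1.962, giving tanθ = 2.493 or 7.801.
θ = 68.14° or 82.70°; the smaller is 68.14°.

68.1°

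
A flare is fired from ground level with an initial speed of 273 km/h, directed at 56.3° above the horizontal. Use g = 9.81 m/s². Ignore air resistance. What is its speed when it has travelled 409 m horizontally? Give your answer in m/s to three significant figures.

Convert: 273 km/h = 273/3.6 = 75.83 m/s.
vₓ = 75.83 cos 56.3° = 42.08 m/s; v_y0 = 75.83 sin 56.3° = 63.09 m/s.
x = vₓ t ⇒ t = 409/42.08 = 9.721 s.
Vertical velocity there: v_y = v_y0 − g t = 63.09 − 9.81 × 9.721 = −32.27 m/s.
Speed: √(vₓ² + v_y²) = √(42.08² + 32.27²) = 53.03 m/s.

53.0 m/s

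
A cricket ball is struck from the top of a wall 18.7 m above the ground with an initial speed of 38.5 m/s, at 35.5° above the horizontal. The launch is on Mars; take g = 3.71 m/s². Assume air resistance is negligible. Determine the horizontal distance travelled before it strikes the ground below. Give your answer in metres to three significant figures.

Components: vₓ = 38.50 cos 35.5° = 31.34 m/s, v_y0 = 38.50 sin 35.5° = 22.36 m/s.
The projectile lands when y = 18.7 + (22.36) t − ½·3.71·t² = 0. Positive root: t = (22.36 + √(22.36² + 2·3.71·18.7)) / 3.71 = (22.36 + 25.27) / 3.71 = 12.84 s.
Horizontal distance: R = vₓ t = 31.34 × 12.84 = 402.4 m.

402 m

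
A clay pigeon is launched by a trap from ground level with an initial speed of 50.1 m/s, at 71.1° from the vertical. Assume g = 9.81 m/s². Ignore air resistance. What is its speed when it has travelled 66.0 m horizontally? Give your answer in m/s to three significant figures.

47.5 m/s

Components: vₓ = 50.10 sin 71.1° = 47.40 m/s, v_y0 = 50.10 cos 71.1° = 16.23 m/s.
x = vₓ t ⇒ t = 66.0/47.40 = 1.392 s.
Vertical velocity there: v_y = v_y0 − g t = 16.23 − 9.81 × 1.392 = 2.568 m/s.
Speed: √(vₓ² + v_y²) = √(47.40² + 2.568²) = 47.47 m/s.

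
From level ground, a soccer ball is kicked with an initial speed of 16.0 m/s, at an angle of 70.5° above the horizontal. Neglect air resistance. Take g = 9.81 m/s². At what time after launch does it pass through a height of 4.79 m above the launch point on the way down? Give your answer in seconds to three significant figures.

2.72 s

Components: vₓ = 16.00 cos 70.5° = 5.341 m/s, v_y0 = 16.00 sin 70.5° = 15.08 m/s.
Set y = v_y0 t − ½ g t² = 4.79: 4.905 t² − 15.08 t + 4.79 = 0.
Quadratic formula: t = (15.08 ± √133.49) / 9.81 = (15.08 ± 11.55) / 9.81 → t = 0.3597 s or 2.715 s.
The descending-branch root is 2.715 s.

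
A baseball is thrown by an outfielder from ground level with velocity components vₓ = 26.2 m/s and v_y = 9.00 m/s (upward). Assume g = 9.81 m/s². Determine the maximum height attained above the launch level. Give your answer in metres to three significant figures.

4.13 m

Maximum height: H = v_y0² / (2g) = 9.000² / (2 × 9.81) = 4.128 m.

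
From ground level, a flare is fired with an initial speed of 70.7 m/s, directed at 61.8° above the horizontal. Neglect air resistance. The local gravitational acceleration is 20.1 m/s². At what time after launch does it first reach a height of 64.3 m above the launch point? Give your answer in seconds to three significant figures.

Horizontal component vₓ = 70.70 cos 61.8° = 33.41 m/s; vertical v_y0 = 70.70 sin 61.8° = 62.31 m/s.
Require v_y0 t − ½ g t² = 64.3, i.e. 10.05 t² − 62.31 t + 64.3 = 0.
Quadratic formula: t = (62.31 ± √1297.4) / 20.1 = (62.31 ± 36.02) / 20.1 → t = 1.308 s or 4.892 s.
The first (ascending) time is 1.308 s.

1.31 s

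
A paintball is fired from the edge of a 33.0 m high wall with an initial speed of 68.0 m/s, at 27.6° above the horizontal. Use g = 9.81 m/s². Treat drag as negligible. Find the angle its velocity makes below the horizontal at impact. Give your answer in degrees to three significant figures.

Resolve: vₓ = 68.00 cos 27.6° = 60.26 m/s and v_y0 = 68.00 sin 27.6° = 31.50 m/s.
The projectile lands when y = 33.0 + (31.50) t − ½·9.81·t² = 0. Positive root: t = (31.50 + √(31.50² + 2·9.81·33.0)) / 9.81 = (31.50 + 40.50) / 9.81 = 7.340 s.
At impact: v_y = v_y0 − g t = −40.50 m/s; vₓ = 60.26 m/s.
Angle below horizontal: arctan(|v_y|/vₓ) = arctan(40.50/60.26) = 33.90°.

33.9°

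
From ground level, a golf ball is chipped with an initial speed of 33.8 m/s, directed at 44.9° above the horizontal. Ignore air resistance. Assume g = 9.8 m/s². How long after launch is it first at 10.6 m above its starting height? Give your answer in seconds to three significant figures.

0.495 s

Components: vₓ = 33.80 cos 44.9° = 23.94 m/s, v_y0 = 33.80 sin 44.9° = 23.86 m/s.
Set y = v_y0 t − ½ g t² = 10.6: 4.900 t² − 23.86 t + 10.6 = 0.
Quadratic formula: t = (23.86 ± √361.47) / 9.80 = (23.86 ± 19.01) / 9.80 → t = 0.4945 s or 4.375 s.
The first (ascending) time is 0.4945 s.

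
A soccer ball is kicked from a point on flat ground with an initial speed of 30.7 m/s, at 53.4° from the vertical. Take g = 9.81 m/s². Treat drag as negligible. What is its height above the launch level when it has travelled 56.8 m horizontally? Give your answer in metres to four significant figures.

16.13 m

Resolve: vₓ = 30.70 sin 53.4° = 24.65 m/s and v_y0 = 30.70 cos 53.4° = 18.30 m/s.
At x = 56.8 m, t = x/vₓ = 56.8/24.65 = 2.305 s.
Height: y = v_y0 t − ½ g t² = 18.30 × 2.305 − 4.905 × 2.305² = 42.18 − 26.05 = 16.13 m.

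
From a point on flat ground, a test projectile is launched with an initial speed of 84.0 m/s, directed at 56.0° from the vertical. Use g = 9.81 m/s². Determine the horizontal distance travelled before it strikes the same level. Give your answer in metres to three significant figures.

667 m

Resolve: vₓ = 84.00 sin 56.0° = 69.64 m/s and v_y0 = 84.00 cos 56.0° = 46.97 m/s.
Flight time T = 2 v_y0 / g = 9.576 s.
Horizontal distance R = vₓ T = 69.64 × 9.576 = 666.9 m.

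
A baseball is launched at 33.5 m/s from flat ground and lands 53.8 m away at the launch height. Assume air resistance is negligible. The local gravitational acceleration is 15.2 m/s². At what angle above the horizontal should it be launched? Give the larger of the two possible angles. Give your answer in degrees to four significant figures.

66.61°

Level-ground range R = v₀² sin(2θ)/g ⇒ sin(2θ) = gR/v₀² = 15.2 × 53.8 / 33.5² = 0.7287.
2θ = 46.78° or 180° − 46.78° = 133.2°, so θ = 23.39° or 66.61°.
The larger angle is 66.61°.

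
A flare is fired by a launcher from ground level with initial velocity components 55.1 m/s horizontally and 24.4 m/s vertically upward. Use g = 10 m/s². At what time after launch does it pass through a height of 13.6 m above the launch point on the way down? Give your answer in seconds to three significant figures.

4.24 s

Require v_y0 t − ½ g t² = 13.6, i.e. 5.000 t² − 24.40 t + 13.6 = 0.
t = [24.40 ± √(24.40² − 2·10.0·13.6)] / 10.0 = (24.40 ± 17.98) / 10.0, so t = 0.6418 s or t = 4.238 s.
The descending-branch root is 4.238 s.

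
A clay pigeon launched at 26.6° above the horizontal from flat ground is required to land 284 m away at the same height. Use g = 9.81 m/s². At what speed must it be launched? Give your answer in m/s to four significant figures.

On level ground R = v₀² sin 2θ / g ⇒ v₀ = √(gR / sin 2θ).
v₀ = √(9.81 × 284 / sin 53.20°) = √(2786 / 0.8007) = √3479.4 = 58.99 m/s.

58.99 m/s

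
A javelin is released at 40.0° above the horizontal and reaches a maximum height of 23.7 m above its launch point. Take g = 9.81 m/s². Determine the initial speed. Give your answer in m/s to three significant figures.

At the peak v_y = 0, so v_y0 = √(2gH) = √(2 × 9.81 × 23.7) = 21.56 m/s.
v_y0 = v₀ sin θ ⇒ v₀ = 21.56 / sin 40.0° = 33.55 m/s.

33.5 m/s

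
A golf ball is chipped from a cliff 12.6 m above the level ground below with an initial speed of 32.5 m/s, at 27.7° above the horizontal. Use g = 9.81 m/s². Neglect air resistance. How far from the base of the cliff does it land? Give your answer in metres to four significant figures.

108.3 m

Components: vₓ = 32.50 cos 27.7° = 28.78 m/s, v_y0 = 32.50 sin 27.7° = 15.11 m/s.
Vertical motion (up positive, ground at y = 0): 4.905 t² − (15.11) t − 12.6 = 0, so t = (15.11 + √(15.11² + 2·9.81·12.6)) / 9.81 = (15.11 + 21.80) / 9.81 = 3.763 s.
Horizontal distance: R = vₓ t = 28.78 × 3.763 = 108.3 m.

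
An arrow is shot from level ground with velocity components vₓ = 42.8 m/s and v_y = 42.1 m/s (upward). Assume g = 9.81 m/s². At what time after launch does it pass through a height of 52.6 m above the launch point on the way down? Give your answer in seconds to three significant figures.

Require v_y0 t − ½ g t² = 52.6, i.e. 4.905 t² − 42.10 t + 52.6 = 0.
Quadratic formula: t = (42.10 ± √740.40) / 9.81 = (42.10 ± 27.21) / 9.81 → t = 1.518 s or 7.065 s.
The descending-branch root is 7.065 s.

7.07 s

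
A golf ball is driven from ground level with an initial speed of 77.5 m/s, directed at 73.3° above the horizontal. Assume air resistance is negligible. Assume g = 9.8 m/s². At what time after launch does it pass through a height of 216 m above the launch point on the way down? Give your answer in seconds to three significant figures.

Resolve: vₓ = 77.50 cos 73.3° = 22.27 m/s and v_y0 = 77.50 sin 73.3° = 74.23 m/s.
Require v_y0 t − ½ g t² = 216, i.e. 4.900 t² − 74.23 t + 216 = 0.
t = [74.23 ± √(74.23² − 2·9.80·216)] / 9.80 = (74.23 ± 35.73) / 9.80, so t = 3.929 s or t = 11.22 s.
The descending-branch root is 11.22 s.

11.2 s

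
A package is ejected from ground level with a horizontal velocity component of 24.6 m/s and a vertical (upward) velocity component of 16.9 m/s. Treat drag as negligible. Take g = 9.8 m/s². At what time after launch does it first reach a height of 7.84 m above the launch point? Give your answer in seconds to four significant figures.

0.5524 s

Height y(t) = 16.90 t − 4.900 t² = 7.84 gives 4.900 t² − 16.90 t + 7.84 = 0.
Quadratic formula: t = (16.90 ± √131.95) / 9.80 = (16.90 ± 11.49) / 9.80 → t = 0.5524 s or 2.897 s.
The first (ascending) time is 0.5524 s.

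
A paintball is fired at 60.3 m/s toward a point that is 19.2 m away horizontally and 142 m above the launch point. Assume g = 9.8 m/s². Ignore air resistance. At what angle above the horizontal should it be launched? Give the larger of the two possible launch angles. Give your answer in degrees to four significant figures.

88.00°

Trajectory: y = x tanθ − g x² (1 + tan²θ)/(2v₀²). With x = 19.2, y = 142, v₀ = 60.3, g = 9.80:
0.4968 tan²θ − 19.2 tanθ + (142.5) = 0.
tanθ = [19.2 ± √(19.2² − 4 × 0.4968 × (142.5))] / (2 × 0.4968) = (19.2 ± 9.246) / 0.9936, giving tanθ = 10.02 or 28.63.
θ = 84.30° or 88.00°; the larger is 88.00°.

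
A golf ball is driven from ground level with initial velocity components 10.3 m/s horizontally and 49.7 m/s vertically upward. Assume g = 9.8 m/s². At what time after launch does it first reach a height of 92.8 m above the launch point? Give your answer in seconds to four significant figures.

2.467 s

Require v_y0 t − ½ g t² = 92.8, i.e. 4.900 t² − 49.70 t + 92.8 = 0.
Quadratic formula: t = (49.70 ± √651.21) / 9.80 = (49.70 ± 25.52) / 9.80 → t = 2.467 s or 7.675 s.
The first (ascending) time is 2.467 s.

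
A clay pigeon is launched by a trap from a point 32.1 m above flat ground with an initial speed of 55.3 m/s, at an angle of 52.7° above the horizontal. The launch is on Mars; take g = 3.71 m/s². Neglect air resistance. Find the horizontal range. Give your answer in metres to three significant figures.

Horizontal component vₓ = 55.30 cos 52.7° = 33.51 m/s; vertical v_y0 = 55.30 sin 52.7° = 43.99 m/s.
The projectile lands when y = 32.1 + (43.99) t − ½·3.71·t² = 0. Positive root: t = (43.99 + √(43.99² + 2·3.71·32.1)) / 3.71 = (43.99 + 46.62) / 3.71 = 24.42 s.
Horizontal distance: R = vₓ t = 33.51 × 24.42 = 818.4 m.

818 m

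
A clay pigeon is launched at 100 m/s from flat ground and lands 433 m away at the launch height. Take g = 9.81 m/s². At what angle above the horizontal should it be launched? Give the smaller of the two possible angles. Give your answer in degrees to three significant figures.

12.6°

From R = (v₀²/g) sin 2θ: sin 2θ = 9.81 × 433 / 10000 = 0.4248.
2θ = 25.14° or 180° − 25.14° = 154.9°, so θ = 12.57° or 77.43°.
The smaller angle is 12.57°.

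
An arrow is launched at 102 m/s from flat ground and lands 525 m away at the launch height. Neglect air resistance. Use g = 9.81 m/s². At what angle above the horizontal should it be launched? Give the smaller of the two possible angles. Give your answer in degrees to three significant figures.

14.8°

R = v₀² sin 2θ / g gives sin 2θ = gR/v₀² = 9.81·525/102² = 0.4950.
2θ = 29.67° or 180° − 29.67° = 150.3°, so θ = 14.84° or 75.16°.
The smaller angle is 14.84°.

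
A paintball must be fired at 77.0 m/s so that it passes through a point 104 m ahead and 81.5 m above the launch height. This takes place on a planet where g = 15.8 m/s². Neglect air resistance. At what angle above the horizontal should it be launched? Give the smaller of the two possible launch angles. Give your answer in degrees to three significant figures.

Trajectory: y = x tanθ − g x² (1 + tan²θ)/(2v₀²). With x = 104, y = 81.5, v₀ = 77.0, g = 15.8:
14.41 tan²θ − 104 tanθ + (95.91) = 0.
tanθ = [104 ± √(104² − 4 × 14.41 × (95.91))] / (2 × 14.41) = (104 ± 72.71) / 28.82, giving tanθ = 1.086 or 6.131.
θ = 47.35° or 80.74°; the smaller is 47.35°.

47.3°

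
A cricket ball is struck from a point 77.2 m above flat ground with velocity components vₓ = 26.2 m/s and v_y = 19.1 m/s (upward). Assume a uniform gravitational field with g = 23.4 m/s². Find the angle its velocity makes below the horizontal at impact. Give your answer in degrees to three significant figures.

With up positive and y = 0 at the ground: y(t) = 77.2 + (19.10) t − 11.70 t². Setting y = 0 and taking the positive root: t = [19.10 + √(19.10² + 2·23.4·77.2)] / 23.4 = (19.10 + 63.07) / 23.4 = 3.512 s.
At impact: v_y = v_y0 − g t = −63.07 m/s; vₓ = 26.20 m/s.
Angle below horizontal: arctan(|v_y|/vₓ) = arctan(63.07/26.20) = 67.44°.

67.4°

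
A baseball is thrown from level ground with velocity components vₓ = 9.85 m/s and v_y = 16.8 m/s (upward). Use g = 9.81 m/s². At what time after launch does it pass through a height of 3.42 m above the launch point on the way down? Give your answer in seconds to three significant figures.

Set y = v_y0 t − ½ g t² = 3.42: 4.905 t² − 16.80 t + 3.42 = 0.
Quadratic formula: t = (16.80 ± √215.14) / 9.81 = (16.80 ± 14.67) / 9.81 → t = 0.2174 s or 3.208 s.
The descending-branch root is 3.208 s.

3.21 s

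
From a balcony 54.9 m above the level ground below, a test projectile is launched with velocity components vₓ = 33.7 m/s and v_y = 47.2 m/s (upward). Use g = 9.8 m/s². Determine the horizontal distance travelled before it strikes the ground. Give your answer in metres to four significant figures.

With up positive and y = 0 at the ground: y(t) = 54.9 + (47.20) t − 4.900 t². Setting y = 0 and taking the positive root: t = [47.20 + √(47.20² + 2·9.80·54.9)] / 9.80 = (47.20 + 57.48) / 9.80 = 10.68 s.
Horizontal distance: R = vₓ t = 33.70 × 10.68 = 360.0 m.

360.0 m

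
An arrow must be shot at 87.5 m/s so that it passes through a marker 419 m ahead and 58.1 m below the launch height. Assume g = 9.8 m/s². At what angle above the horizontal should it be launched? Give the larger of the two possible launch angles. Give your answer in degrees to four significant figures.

74.45°

Trajectory: y = x tanθ − g x² (1 + tan²θ)/(2v₀²). With x = 419, y = −58.1, v₀ = 87.5, g = 9.80:
112.4 tan²θ − 419 tanθ + (54.26) = 0.
tanθ = [419 ± √(419² − 4 × 112.4 × (54.26))] / (2 × 112.4) = (419 ± 388.8) / 224.7, giving tanθ = 0.1343 or 3.595.
θ = 7.651° or 74.45°; the larger is 74.45°.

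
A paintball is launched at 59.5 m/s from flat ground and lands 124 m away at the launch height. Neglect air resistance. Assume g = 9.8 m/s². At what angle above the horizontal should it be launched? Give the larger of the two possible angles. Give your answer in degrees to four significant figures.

Level-ground range R = v₀² sin(2θ)/g ⇒ sin(2θ) = gR/v₀² = 9.80 × 124 / 59.5² = 0.3433.
2θ = 20.08° or 180° − 20.08° = 159.9°, so θ = 10.04° or 79.96°.
The larger angle is 79.96°.

79.96°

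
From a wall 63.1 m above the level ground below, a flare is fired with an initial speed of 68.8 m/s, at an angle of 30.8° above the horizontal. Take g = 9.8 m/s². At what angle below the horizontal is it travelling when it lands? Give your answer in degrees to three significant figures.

40.1°

Horizontal component vₓ = 68.80 cos 30.8° = 59.10 m/s; vertical v_y0 = 68.80 sin 30.8° = 35.23 m/s.
Vertical motion (up positive, ground at y = 0): 4.900 t² − (35.23) t − 63.1 = 0, so t = (35.23 + √(35.23² + 2·9.80·63.1)) / 9.80 = (35.23 + 49.78) / 9.80 = 8.674 s.
At impact: v_y = v_y0 − g t = −49.78 m/s; vₓ = 59.10 m/s.
Angle below horizontal: arctan(|v_y|/vₓ) = arctan(49.78/59.10) = 40.11°.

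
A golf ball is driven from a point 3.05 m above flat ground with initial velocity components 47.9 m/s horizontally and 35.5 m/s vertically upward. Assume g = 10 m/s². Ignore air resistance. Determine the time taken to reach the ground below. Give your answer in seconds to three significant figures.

With up positive and y = 0 at the ground: y(t) = 3.05 + (35.50) t − 5.000 t². Setting y = 0 and taking the positive root: t = [35.50 + √(35.50² + 2·10.0·3.05)] / 10.0 = (35.50 + 36.35) / 10.0 = 7.185 s.

7.18 s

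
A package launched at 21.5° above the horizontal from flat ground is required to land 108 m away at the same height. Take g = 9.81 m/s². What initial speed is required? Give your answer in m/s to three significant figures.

Level-ground range: R = v₀² sin(2θ)/g, so v₀ = √(gR / sin 2θ).
v₀ = √(9.81 × 108 / sin 43.00°) = √(1059 / 0.6820) = √1553.5 = 39.41 m/s.

39.4 m/s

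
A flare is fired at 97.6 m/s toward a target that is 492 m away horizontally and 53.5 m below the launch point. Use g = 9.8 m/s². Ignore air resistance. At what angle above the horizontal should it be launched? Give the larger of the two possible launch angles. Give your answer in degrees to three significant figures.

75.3°

Trajectory: y = x tanθ − g x² (1 + tan²θ)/(2v₀²). With x = 492, y = −53.5, v₀ = 97.6, g = 9.80:
124.5 tan²θ − 492 tanθ + (71.02) = 0.
tanθ = [492 ± √(492² − 4 × 124.5 × (71.02))] / (2 × 124.5) = (492 ± 454.6) / 249.0, giving tanθ = 0.1500 or 3.801.
θ = 8.533° or 75.26°; the larger is 75.26°.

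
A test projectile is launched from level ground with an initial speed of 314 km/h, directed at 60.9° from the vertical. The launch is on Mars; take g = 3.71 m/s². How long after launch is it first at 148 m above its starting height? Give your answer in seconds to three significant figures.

Convert: 314 km/h = 314/3.6 = 87.22 m/s.
vₓ = 87.22 sin 60.9° = 76.21 m/s; v_y0 = 87.22 cos 60.9° = 42.42 m/s.
Height y(t) = 42.42 t − 1.855 t² = 148 gives 1.855 t² − 42.42 t + 148 = 0.
Quadratic formula: t = (42.42 ± √701.23) / 3.71 = (42.42 ± 26.48) / 3.71 → t = 4.296 s or 18.57 s.
The first (ascending) time is 4.296 s.

4.30 s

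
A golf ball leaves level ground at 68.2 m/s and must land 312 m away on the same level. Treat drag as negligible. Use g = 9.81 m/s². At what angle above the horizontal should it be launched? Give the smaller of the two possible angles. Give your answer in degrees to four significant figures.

20.58°

From R = (v₀²/g) sin 2θ: sin 2θ = 9.81 × 312 / 4651.2 = 0.6580.
2θ = 41.15° or 180° − 41.15° = 138.8°, so θ = 20.58° or 69.42°.
The smaller angle is 20.58°.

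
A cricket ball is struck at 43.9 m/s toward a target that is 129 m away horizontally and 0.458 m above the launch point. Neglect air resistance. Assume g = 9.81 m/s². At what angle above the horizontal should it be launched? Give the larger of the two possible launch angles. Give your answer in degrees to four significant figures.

Trajectory: y = x tanθ − g x² (1 + tan²θ)/(2v₀²). With x = 129, y = 0.458, v₀ = 43.9, g = 9.81:
42.35 tan²θ − 129 tanθ + (42.81) = 0.
tanθ = [129 ± √(129² − 4 × 42.35 × (42.81))] / (2 × 42.35) = (129 ± 96.89) / 84.71, giving tanθ = 0.3790 or 2.667.
θ = 20.76° or 69.44°; the larger is 69.44°.

69.44°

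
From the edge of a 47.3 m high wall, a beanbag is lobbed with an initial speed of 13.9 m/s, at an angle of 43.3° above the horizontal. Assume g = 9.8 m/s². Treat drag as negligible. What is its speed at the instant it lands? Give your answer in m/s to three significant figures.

Components: vₓ = 13.90 cos 43.3° = 10.12 m/s, v_y0 = 13.90 sin 43.3° = 9.533 m/s.
Vertical motion (up positive, ground at y = 0): 4.900 t² − (9.533) t − 47.3 = 0, so t = (9.533 + √(9.533² + 2·9.80·47.3)) / 9.80 = (9.533 + 31.91) / 9.80 = 4.228 s.
Vertical velocity at impact: v_y = v_y0 − g t = 9.533 − 9.80 × 4.228 = −31.91 m/s.
Speed: |v| = √(vₓ² + v_y²) = √(10.12² + 31.91²) = 33.47 m/s.

33.5 m/s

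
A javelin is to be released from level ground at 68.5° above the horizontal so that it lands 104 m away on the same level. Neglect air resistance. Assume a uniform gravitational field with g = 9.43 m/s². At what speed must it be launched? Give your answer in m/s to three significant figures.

37.9 m/s

From R = (v₀² / g) sin 2θ: v₀ = √(gR / sin 2θ).
v₀ = √(9.43 × 104 / sin 137.0°) = √(980.7 / 0.6820) = √1438.0 = 37.92 m/s.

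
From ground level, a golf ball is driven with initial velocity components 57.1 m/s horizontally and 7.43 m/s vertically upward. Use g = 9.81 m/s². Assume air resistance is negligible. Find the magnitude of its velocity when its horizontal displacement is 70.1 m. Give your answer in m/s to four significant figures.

57.29 m/s

x = vₓ t ⇒ t = 70.1/57.10 = 1.228 s.
Vertical velocity there: v_y = v_y0 − g t = 7.430 − 9.81 × 1.228 = −4.613 m/s.
Speed: √(vₓ² + v_y²) = √(57.10² + 4.613²) = 57.29 m/s.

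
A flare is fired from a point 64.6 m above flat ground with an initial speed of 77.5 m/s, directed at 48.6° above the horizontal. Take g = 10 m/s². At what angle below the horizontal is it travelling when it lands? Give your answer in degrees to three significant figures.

53.1°

Components: vₓ = 77.50 cos 48.6° = 51.25 m/s, v_y0 = 77.50 sin 48.6° = 58.13 m/s.
Vertical motion (up positive, ground at y = 0): 5.000 t² − (58.13) t − 64.6 = 0, so t = (58.13 + √(58.13² + 2·10.0·64.6)) / 10.0 = (58.13 + 68.35) / 10.0 = 12.65 s.
At impact: v_y = v_y0 − g t = −68.35 m/s; vₓ = 51.25 m/s.
Angle below horizontal: arctan(|v_y|/vₓ) = arctan(68.35/51.25) = 53.14°.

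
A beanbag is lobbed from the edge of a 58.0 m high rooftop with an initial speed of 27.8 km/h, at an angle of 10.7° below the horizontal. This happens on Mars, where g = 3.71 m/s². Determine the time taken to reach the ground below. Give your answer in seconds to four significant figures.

5.219 s

Convert: 27.8 km/h = 27.8/3.6 = 7.722 m/s.
Components: vₓ = 7.722 cos 10.7° = 7.588 m/s, v_y0 = −1.434 m/s (downward).
The projectile lands when y = 58.0 + (−1.434) t − ½·3.71·t² = 0. Positive root: t = (−1.434 + √(1.434² + 2·3.71·58.0)) / 3.71 = (−1.434 + 20.79) / 3.71 = 5.219 s.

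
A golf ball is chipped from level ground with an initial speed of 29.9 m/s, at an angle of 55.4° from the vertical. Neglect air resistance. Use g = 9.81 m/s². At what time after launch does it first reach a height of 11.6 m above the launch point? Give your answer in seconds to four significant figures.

0.9367 s

Resolve: vₓ = 29.90 sin 55.4° = 24.61 m/s and v_y0 = 29.90 cos 55.4° = 16.98 m/s.
Height y(t) = 16.98 t − 4.905 t² = 11.6 gives 4.905 t² − 16.98 t + 11.6 = 0.
t = [16.98 ± √(16.98² − 2·9.81·11.6)] / 9.81 = (16.98 ± 7.790) / 9.81, so t = 0.9367 s or t = 2.525 s.
The first (ascending) time is 0.9367 s.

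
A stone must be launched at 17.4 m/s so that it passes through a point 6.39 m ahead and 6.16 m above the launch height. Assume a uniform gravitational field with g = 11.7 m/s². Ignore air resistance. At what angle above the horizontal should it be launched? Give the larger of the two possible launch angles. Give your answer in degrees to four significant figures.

81.64°

Trajectory: y = x tanθ − g x² (1 + tan²θ)/(2v₀²). With x = 6.39, y = 6.16, v₀ = 17.4, g = 11.7:
0.7890 tan²θ − 6.39 tanθ + (6.949) = 0.
tanθ = [6.39 ± √(6.39² − 4 × 0.7890 × (6.949))] / (2 × 0.7890) = (6.39 ± 4.348) / 1.578, giving tanθ = 1.294 or 6.805.
θ = 52.31° or 81.64°; the larger is 81.64°.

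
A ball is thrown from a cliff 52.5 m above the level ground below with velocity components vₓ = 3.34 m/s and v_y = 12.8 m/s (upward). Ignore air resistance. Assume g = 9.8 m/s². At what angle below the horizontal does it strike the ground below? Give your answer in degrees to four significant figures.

84.48°

With up positive and y = 0 at the ground: y(t) = 52.5 + (12.80) t − 4.900 t². Setting y = 0 and taking the positive root: t = [12.80 + √(12.80² + 2·9.80·52.5)] / 9.80 = (12.80 + 34.54) / 9.80 = 4.830 s.
At impact: v_y = v_y0 − g t = −34.54 m/s; vₓ = 3.340 m/s.
Angle below horizontal: arctan(|v_y|/vₓ) = arctan(34.54/3.340) = 84.48°.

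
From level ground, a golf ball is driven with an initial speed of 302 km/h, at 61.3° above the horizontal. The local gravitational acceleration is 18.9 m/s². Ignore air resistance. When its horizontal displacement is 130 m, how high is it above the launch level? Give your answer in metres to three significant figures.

139 m

Convert: 302 km/h = 302/3.6 = 83.89 m/s.
vₓ = 83.89 cos 61.3° = 40.29 m/s; v_y0 = 83.89 sin 61.3° = 73.58 m/s.
x = vₓ t ⇒ t = 130/40.29 = 3.227 s.
Height: y = v_y0 t − ½ g t² = 73.58 × 3.227 − 9.450 × 3.227² = 237.4 − 98.41 = 139.0 m.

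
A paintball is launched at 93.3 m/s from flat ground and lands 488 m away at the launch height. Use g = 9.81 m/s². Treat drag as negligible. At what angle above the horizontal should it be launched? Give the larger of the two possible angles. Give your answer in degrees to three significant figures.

73.3°

R = v₀² sin 2θ / g gives sin 2θ = gR/v₀² = 9.81·488/93.3² = 0.5500.
2θ = 33.36° or 180° − 33.36° = 146.6°, so θ = 16.68° or 73.32°.
The larger angle is 73.32°.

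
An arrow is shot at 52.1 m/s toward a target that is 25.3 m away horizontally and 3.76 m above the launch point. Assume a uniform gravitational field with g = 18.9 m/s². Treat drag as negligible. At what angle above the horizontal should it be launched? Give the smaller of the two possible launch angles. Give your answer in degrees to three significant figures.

13.6°

Trajectory: y = x tanθ − g x² (1 + tan²θ)/(2v₀²). With x = 25.3, y = 3.76, v₀ = 52.1, g = 18.9:
2.228 tan²θ − 25.3 tanθ + (5.988) = 0.
tanθ = [25.3 ± √(25.3² − 4 × 2.228 × (5.988))] / (2 × 2.228) = (25.3 ± 24.22) / 4.457, giving tanθ = 0.2418 or 11.11.
θ = 13.60° or 84.86°; the smaller is 13.60°.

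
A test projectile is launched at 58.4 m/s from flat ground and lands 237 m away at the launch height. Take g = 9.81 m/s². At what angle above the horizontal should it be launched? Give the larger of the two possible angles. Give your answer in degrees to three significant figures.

Level-ground range R = v₀² sin(2θ)/g ⇒ sin(2θ) = gR/v₀² = 9.81 × 237 / 58.4² = 0.6817.
2θ = 42.98° or 180° − 42.98° = 137.0°, so θ = 21.49° or 68.51°.
The larger angle is 68.51°.

68.5°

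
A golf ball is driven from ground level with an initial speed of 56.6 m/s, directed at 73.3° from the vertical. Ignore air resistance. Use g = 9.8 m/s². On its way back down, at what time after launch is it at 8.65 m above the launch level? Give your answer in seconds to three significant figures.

Resolve: vₓ = 56.60 sin 73.3° = 54.21 m/s and v_y0 = 56.60 cos 73.3° = 16.26 m/s.
Require v_y0 t − ½ g t² = 8.65, i.e. 4.900 t² − 16.26 t + 8.65 = 0.
Quadratic formula: t = (16.26 ± √94.997) / 9.80 = (16.26 ± 9.747) / 9.80 → t = 0.6651 s or 2.654 s.
The descending-branch root is 2.654 s.

2.65 s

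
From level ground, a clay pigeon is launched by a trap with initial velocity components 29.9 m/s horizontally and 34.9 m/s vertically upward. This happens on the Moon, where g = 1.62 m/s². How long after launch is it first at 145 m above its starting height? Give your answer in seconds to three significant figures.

Height y(t) = 34.90 t − 0.8100 t² = 145 gives 0.8100 t² − 34.90 t + 145 = 0.
Quadratic formula: t = (34.90 ± √748.21) / 1.62 = (34.90 ± 27.35) / 1.62 → t = 4.658 s or 38.43 s.
The first (ascending) time is 4.658 s.

4.66 s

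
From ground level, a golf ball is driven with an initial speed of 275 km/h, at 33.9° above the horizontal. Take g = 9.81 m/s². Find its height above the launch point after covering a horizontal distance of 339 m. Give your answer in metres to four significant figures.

Convert: 275 km/h = 275/3.6 = 76.39 m/s.
Horizontal component vₓ = 76.39 cos 33.9° = 63.40 m/s; vertical v_y0 = 76.39 sin 33.9° = 42.61 m/s.
At x = 339 m, t = x/vₓ = 339/63.40 = 5.347 s.
Height: y = v_y0 t − ½ g t² = 42.61 × 5.347 − 4.905 × 5.347² = 227.8 − 140.2 = 87.58 m.

87.58 m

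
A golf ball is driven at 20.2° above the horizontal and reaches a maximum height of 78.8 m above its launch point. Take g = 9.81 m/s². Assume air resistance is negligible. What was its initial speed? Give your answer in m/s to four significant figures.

At the peak v_y = 0, so v_y0 = √(2gH) = √(2 × 9.81 × 78.8) = 39.32 m/s.
v_y0 = v₀ sin θ ⇒ v₀ = 39.32 / sin 20.2° = 113.9 m/s.

113.9 m/s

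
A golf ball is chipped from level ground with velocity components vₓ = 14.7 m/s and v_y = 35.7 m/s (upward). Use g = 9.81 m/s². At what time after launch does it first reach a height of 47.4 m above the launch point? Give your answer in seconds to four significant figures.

Require v_y0 t − ½ g t² = 47.4, i.e. 4.905 t² − 35.70 t + 47.4 = 0.
t = [35.70 ± √(35.70² − 2·9.81·47.4)] / 9.81 = (35.70 ± 18.56) / 9.81, so t = 1.747 s or t = 5.531 s.
The first (ascending) time is 1.747 s.

1.747 s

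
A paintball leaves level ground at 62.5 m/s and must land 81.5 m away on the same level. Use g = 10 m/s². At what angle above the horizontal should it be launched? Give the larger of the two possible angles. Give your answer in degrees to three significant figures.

84.0°

From R = (v₀²/g) sin 2θ: sin 2θ = 10.0 × 81.5 / 3906.2 = 0.2086.
2θ = 12.04° or 180° − 12.04° = 168.0°, so θ = 6.021° or 83.98°.
The larger angle is 83.98°.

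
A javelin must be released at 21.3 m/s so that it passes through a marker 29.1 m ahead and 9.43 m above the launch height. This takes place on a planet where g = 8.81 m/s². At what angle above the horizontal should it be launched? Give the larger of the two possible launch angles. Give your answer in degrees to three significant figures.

Trajectory: y = x tanθ − g x² (1 + tan²θ)/(2v₀²). With x = 29.1, y = 9.43, v₀ = 21.3, g = 8.81:
8.222 tan²θ − 29.1 tanθ + (17.65) = 0.
tanθ = [29.1 ± √(29.1² − 4 × 8.222 × (17.65))] / (2 × 8.222) = (29.1 ± 16.32) / 16.44, giving tanθ = 0.7773 or 2.762.
θ = 37.86° or 70.10°; the larger is 70.10°.

70.1°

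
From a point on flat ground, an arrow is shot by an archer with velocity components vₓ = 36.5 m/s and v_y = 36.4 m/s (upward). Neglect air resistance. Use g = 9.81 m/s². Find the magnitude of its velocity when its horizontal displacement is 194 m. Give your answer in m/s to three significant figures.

Time to reach x = 194 m: t = x/vₓ = 194/36.50 = 5.315 s.
Vertical velocity there: v_y = v_y0 − g t = 36.40 − 9.81 × 5.315 = −15.74 m/s.
Speed: √(vₓ² + v_y²) = √(36.50² + 15.74²) = 39.75 m/s.

39.7 m/s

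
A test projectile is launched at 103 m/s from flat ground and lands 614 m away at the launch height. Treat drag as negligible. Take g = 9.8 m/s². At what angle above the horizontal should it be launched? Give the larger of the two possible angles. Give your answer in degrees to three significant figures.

R = v₀² sin 2θ / g gives sin 2θ = gR/v₀² = 9.80·614/103² = 0.5672.
2θ = 34.55° or 180° − 34.55° = 145.4°, so θ = 17.28° or 72.72°.
The larger angle is 72.72°.

72.7°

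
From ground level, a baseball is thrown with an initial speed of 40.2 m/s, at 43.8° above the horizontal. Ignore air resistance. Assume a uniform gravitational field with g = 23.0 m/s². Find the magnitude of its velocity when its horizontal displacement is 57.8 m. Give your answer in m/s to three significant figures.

34.1 m/s

Resolve: vₓ = 40.20 cos 43.8° = 29.01 m/s and v_y0 = 40.20 sin 43.8° = 27.82 m/s.
x = vₓ t ⇒ t = 57.8/29.01 = 1.992 s.
Vertical velocity there: v_y = v_y0 − g t = 27.82 − 23.0 × 1.992 = −17.99 m/s.
Speed: √(vₓ² + v_y²) = √(29.01² + 17.99²) = 34.14 m/s.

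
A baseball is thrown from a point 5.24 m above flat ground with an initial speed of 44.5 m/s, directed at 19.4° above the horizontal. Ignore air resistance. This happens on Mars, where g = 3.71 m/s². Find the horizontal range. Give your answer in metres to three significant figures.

Resolve: vₓ = 44.50 cos 19.4° = 41.97 m/s and v_y0 = 44.50 sin 19.4° = 14.78 m/s.
Vertical motion (up positive, ground at y = 0): 1.855 t² − (14.78) t − 5.24 = 0, so t = (14.78 + √(14.78² + 2·3.71·5.24)) / 3.71 = (14.78 + 16.04) / 3.71 = 8.308 s.
Horizontal distance: R = vₓ t = 41.97 × 8.308 = 348.7 m.

349 m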